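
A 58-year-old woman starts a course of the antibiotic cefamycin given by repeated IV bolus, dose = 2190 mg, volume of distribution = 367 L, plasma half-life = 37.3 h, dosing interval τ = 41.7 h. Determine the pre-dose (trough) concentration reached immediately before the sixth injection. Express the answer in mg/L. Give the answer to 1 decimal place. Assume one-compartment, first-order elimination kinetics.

5.0 mg/L

C₀ per dose = Dose / Vd = 2190 / 367 = 5.967 mg/L
k = ln2 / t½ = 0.693147 / 37.3 = 0.01858 h⁻¹
Fraction remaining after one interval: r = e^(−kτ) = e^(−0.01858 × 41.7) = 0.4608
Before dose 6, 5 doses have been given (aged 1τ, 2τ, 3τ, 4τ, 5τ).
C_trough = C₀ × (r + r² + … + r^5) = C₀ × r(1−r^5)/(1−r)
        = 5.967 × 0.4608 × (1 − 0.02078) / (1 − 0.4608) = 4.993 mg/L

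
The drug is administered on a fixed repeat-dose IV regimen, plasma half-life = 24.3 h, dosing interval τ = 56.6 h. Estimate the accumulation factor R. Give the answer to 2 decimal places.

1.25

k = ln2 / t½ = 0.693147 / 24.3 = 0.02852 h⁻¹
e^(−kτ) = e^(−0.02852 × 56.6) = 0.1990
Accumulation ratio R = 1 / (1 − e^(−kτ)) = 1 / (1 − 0.1990) = 1.248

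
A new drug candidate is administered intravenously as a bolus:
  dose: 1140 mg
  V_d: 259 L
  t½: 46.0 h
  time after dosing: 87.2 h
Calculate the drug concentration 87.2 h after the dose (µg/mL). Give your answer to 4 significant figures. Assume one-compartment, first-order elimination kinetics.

C₀ = Dose / Vd = 1140 / 259 = 4.402 mg/L
k = ln2 / t½ = 0.693147 / 46.0 = 0.01507 h⁻¹
C = C₀ · e^(−k·t) = 4.402 × e^(−0.01507 × 87.2)
  = 4.402 × 0.2687 = 1.183 mg/L
(1.183 mg/L = 1.183 µg/mL)

1.183 µg/mL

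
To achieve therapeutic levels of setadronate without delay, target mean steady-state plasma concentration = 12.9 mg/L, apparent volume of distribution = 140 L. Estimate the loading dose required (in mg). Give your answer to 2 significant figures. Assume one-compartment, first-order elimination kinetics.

1800 mg

LD = Css × Vd = 12.9 × 140 = 1806 mg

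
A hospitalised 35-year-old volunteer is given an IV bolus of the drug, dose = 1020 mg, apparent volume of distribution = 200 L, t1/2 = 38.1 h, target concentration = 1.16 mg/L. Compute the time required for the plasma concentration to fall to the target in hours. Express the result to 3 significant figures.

81.4 h

C₀ = Dose / Vd = 1020 / 200 = 5.100 mg/L
k = ln2 / t½ = 0.693147 / 38.1 = 0.01819 h⁻¹
t = ln(C₀ / C) / k = ln(5.100 / 1.16) / 0.01819
  = ln(4.397) / 0.01819 = 1.481 / 0.01819 = 81.42 h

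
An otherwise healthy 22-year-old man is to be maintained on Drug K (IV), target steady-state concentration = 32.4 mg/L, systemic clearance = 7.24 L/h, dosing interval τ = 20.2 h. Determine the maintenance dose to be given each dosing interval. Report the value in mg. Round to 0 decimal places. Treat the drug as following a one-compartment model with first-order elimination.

At steady state, Dose/τ = Css × CL.
Dose = Css × CL × τ = 32.4 × 7.240 × 20.2 = 4738 mg

4738 mg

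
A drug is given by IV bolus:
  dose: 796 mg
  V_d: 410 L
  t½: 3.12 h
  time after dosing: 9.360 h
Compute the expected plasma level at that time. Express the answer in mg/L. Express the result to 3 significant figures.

0.243 mg/L

C₀ = Dose / Vd = 796.0 / 410 = 1.941 mg/L
k = ln2 / t½ = 0.693147 / 3.12 = 0.2222 h⁻¹
t / t½ = 9.360 / 3.12 = 3 half-lives
C = C₀ × (1/2)^3 = 1.941 × 0.1250 = 0.2426 mg/L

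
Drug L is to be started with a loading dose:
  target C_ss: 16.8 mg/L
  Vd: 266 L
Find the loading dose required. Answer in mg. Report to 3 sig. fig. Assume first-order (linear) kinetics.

LD = Css × Vd = 16.8 × 266 = 4469 mg

4470 mg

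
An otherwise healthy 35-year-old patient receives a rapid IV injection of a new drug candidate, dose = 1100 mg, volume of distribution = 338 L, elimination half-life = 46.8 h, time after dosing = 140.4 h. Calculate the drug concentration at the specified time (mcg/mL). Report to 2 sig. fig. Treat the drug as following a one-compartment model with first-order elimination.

0.41 mcg/mL

C₀ = Dose / Vd = 1100 / 338 = 3.254 mg/L
k = ln2 / t½ = 0.693147 / 46.8 = 0.01481 h⁻¹
t / t½ = 140.4 / 46.8 = 3 half-lives
C = C₀ × (1/2)^3 = 3.254 × 0.1250 = 0.4068 mg/L
(0.4068 mg/L = 0.4068 mcg/mL)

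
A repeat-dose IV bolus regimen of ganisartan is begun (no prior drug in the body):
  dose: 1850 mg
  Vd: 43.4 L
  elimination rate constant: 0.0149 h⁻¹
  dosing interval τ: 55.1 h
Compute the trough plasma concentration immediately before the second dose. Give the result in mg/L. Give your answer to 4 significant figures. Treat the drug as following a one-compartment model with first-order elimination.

C₀ per dose = Dose / Vd = 1850 / 43.4 = 42.63 mg/L
Fraction remaining after one interval: r = e^(−kτ) = e^(−0.01490 × 55.1) = 0.4400
Before dose 2, 1 dose has been given (aged 1τ).
C_trough = C₀ × r = 42.63 × 0.4400 = 18.76 mg/L

18.76 mg/L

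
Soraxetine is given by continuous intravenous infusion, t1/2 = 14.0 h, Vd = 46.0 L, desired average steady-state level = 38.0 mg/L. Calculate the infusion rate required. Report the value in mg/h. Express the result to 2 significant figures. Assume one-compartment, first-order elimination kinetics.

k = ln2 / t½ = 0.693147 / 14.0 = 0.04951 h⁻¹
CL = k × Vd = 0.04951 × 46.0 = 2.277 L/h
At steady state, infusion rate R₀ = Css × CL = 38.0 × 2.277 = 86.53 mg/h

87 mg/h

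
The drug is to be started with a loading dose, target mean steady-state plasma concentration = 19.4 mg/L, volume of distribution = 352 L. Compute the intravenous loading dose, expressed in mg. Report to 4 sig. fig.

6829 mg

LD = Css × Vd = 19.4 × 352 = 6829 mg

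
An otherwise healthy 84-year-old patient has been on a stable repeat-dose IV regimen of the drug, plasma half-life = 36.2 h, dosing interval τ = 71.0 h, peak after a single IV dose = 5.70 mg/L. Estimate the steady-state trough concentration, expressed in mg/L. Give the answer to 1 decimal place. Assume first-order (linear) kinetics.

2.0 mg/L

k = ln2 / t½ = 0.693147 / 36.2 = 0.01915 h⁻¹
e^(−kτ) = e^(−0.01915 × 71.0) = 0.2568
Accumulation ratio R = 1 / (1 − e^(−kτ)) = 1 / (1 − 0.2568) = 1.346
Steady-state trough = C₀ × R × e^(−kτ) = 5.70 × 1.346 × 0.2568 = 1.970 mg/L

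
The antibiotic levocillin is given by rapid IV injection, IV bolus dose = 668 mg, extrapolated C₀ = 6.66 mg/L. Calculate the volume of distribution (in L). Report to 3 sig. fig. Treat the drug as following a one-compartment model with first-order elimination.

Vd = Dose / C₀ = 668.0 / 6.66 = 100.3 L

100 L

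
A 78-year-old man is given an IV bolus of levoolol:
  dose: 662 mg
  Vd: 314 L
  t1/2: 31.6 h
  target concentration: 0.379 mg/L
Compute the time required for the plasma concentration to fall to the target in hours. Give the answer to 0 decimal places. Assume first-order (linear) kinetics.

78 h

C₀ = Dose / Vd = 662.0 / 314 = 2.108 mg/L
k = ln2 / t½ = 0.693147 / 31.6 = 0.02194 h⁻¹
t = ln(C₀ / C) / k = ln(2.108 / 0.379) / 0.02194
  = ln(5.562) / 0.02194 = 1.716 / 0.02194 = 78.21 h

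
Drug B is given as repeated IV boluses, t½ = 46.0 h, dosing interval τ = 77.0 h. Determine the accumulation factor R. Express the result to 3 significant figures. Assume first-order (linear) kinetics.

1.46

k = ln2 / t½ = 0.693147 / 46.0 = 0.01507 h⁻¹
e^(−kτ) = e^(−0.01507 × 77.0) = 0.3134
Accumulation ratio R = 1 / (1 − e^(−kτ)) = 1 / (1 − 0.3134) = 1.456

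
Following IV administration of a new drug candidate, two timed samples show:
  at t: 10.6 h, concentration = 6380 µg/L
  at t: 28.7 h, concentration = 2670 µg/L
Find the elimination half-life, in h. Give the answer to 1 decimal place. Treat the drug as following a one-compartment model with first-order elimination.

k = ln(C₁/C₂) / (t₂ − t₁) = ln(6380/2670) / (28.7 − 10.6)
  = 0.8711 / 18.10 = 0.04813 h⁻¹
t½ = ln2 / k = 0.693147 / 0.04813 = 14.40 h

14.4 h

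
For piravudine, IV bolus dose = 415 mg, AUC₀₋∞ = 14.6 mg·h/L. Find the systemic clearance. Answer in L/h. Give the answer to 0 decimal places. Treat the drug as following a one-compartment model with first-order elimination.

28 L/h

CL = Dose / AUC = 415 / 14.6 = 28.42 L/h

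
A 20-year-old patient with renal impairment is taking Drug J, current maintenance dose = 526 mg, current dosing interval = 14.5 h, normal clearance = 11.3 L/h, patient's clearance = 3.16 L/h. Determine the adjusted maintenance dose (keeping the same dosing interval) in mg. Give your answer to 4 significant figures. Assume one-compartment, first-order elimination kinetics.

147.1 mg

To keep the same average steady-state level, dosing rate must scale with clearance.
CL ratio = 3.16 / 11.3 = 0.2796
New dose (same interval) = 526 × 0.2796 = 147.1 mg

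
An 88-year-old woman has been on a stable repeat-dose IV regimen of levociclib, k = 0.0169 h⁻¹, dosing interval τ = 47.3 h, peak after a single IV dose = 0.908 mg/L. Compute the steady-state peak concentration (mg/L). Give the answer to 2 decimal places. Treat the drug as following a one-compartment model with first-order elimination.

1.65 mg/L

e^(−kτ) = e^(−0.01690 × 47.3) = 0.4496
Accumulation ratio R = 1 / (1 − e^(−kτ)) = 1 / (1 − 0.4496) = 1.817
Steady-state peak = C₀ × R = 0.908 × 1.817 = 1.650 mg/L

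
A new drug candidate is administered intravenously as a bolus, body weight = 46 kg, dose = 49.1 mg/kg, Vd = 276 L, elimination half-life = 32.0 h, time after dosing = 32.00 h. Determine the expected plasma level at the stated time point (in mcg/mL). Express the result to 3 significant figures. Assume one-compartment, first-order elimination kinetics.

4.09 mcg/mL

Total dose = 49.1 × 46 = 2259 mg
C₀ = Dose / Vd = 2259 / 276 = 8.185 mg/L
k = ln2 / t½ = 0.693147 / 32.0 = 0.02166 h⁻¹
t / t½ = 32.00 / 32.0 = 1 half-lives
C = C₀ × (1/2)^1 = 8.185 × 0.5000 = 4.093 mg/L
(4.093 mg/L = 4.093 mcg/mL)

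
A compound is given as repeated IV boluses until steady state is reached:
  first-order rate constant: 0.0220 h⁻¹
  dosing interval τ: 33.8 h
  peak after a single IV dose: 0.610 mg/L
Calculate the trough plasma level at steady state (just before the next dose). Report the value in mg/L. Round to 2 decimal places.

0.55 mg/L

e^(−kτ) = e^(−0.02200 × 33.8) = 0.4754
Accumulation ratio R = 1 / (1 − e^(−kτ)) = 1 / (1 − 0.4754) = 1.906
Steady-state trough = C₀ × R × e^(−kτ) = 0.610 × 1.906 × 0.4754 = 0.5527 mg/L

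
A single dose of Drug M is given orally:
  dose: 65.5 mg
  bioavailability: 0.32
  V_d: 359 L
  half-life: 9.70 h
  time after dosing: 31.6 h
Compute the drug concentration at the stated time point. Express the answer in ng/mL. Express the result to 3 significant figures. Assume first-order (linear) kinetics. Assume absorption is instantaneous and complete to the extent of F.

6.10 ng/mL

Amount reaching circulation = F × Dose = 0.32 × 65.50 = 20.96 mg
C₀ = F·Dose / Vd = 20.96 / 359 = 0.05838 mg/L
k = ln2 / t½ = 0.693147 / 9.70 = 0.07146 h⁻¹
C = C₀ · e^(−k·t) = 0.05838 × e^(−0.07146 × 31.6)
  = 0.05838 × 0.1045 = 0.006101 mg/L
Convert: 0.006101 mg/L × 1000 = 6.101 ng/mL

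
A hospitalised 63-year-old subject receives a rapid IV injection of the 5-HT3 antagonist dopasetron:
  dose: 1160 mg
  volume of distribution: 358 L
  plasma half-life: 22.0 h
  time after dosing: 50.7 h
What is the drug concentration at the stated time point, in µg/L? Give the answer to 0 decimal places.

C₀ = Dose / Vd = 1160 / 358 = 3.240 mg/L
k = ln2 / t½ = 0.693147 / 22.0 = 0.03151 h⁻¹
C = C₀ · e^(−k·t) = 3.240 × e^(−0.03151 × 50.7)
  = 3.240 × 0.2024 = 0.6558 mg/L
Convert: 0.6558 mg/L × 1000 = 655.8 µg/L

656 µg/L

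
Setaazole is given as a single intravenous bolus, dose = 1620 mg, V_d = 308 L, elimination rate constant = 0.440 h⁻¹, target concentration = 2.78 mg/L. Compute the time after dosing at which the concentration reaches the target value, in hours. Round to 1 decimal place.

1.4 h

C₀ = Dose / Vd = 1620 / 308 = 5.260 mg/L
t = ln(C₀ / C) / k = ln(5.260 / 2.78) / 0.4400
  = ln(1.892) / 0.4400 = 0.6376 / 0.4400 = 1.449 h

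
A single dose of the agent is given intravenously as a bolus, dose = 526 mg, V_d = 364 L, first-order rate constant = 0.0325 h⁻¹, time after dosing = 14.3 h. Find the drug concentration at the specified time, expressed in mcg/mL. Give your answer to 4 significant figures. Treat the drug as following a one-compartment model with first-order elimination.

0.9079 mcg/mL

C₀ = Dose / Vd = 526.0 / 364 = 1.445 mg/L
C = C₀ · e^(−k·t) = 1.445 × e^(−0.03250 × 14.3)
  = 1.445 × 0.6283 = 0.9079 mg/L
(0.9079 mg/L = 0.9079 mcg/mL)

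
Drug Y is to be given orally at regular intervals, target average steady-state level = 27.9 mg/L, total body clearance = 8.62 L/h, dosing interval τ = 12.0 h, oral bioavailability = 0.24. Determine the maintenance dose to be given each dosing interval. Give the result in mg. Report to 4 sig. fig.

At steady state, F × (Dose/τ) = Css × CL.
Dose = Css × CL × τ / F = 27.9 × 8.620 × 12.0 / 0.24 = 12020 mg

12020 mg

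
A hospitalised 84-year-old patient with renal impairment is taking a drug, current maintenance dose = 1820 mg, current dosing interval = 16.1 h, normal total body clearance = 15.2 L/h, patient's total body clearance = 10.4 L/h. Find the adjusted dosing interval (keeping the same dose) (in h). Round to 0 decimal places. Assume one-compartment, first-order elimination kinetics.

To keep the same average steady-state level, dosing rate must scale with clearance.
CL ratio = 10.4 / 15.2 = 0.6842
New interval (same dose) = 16.1 / 0.6842 = 23.53 h

24 h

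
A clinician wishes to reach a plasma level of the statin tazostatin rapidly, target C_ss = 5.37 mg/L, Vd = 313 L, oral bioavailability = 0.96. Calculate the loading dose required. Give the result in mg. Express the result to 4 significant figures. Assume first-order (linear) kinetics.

LD = Css × Vd / F = 5.37 × 313 / 0.96 = 1751 mg

1751 mg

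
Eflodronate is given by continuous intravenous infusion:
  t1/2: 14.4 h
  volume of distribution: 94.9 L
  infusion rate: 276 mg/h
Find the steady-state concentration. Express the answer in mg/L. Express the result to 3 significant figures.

60.4 mg/L

k = ln2 / t½ = 0.693147 / 14.4 = 0.04814 h⁻¹
CL = k × Vd = 0.04814 × 94.9 = 4.568 L/h
At steady state Css = R₀ / CL = 276 / 4.568 = 60.42 mg/L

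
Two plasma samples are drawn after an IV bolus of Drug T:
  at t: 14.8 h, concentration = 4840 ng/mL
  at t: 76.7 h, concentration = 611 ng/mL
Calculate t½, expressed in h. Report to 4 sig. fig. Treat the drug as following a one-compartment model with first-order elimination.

20.73 h

k = ln(C₁/C₂) / (t₂ − t₁) = ln(4840/611) / (76.7 − 14.8)
  = 2.070 / 61.90 = 0.03344 h⁻¹
t½ = ln2 / k = 0.693147 / 0.03344 = 20.73 h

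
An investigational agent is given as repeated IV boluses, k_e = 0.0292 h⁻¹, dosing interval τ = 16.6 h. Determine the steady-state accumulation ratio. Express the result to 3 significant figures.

e^(−kτ) = e^(−0.02920 × 16.6) = 0.6159
Accumulation ratio R = 1 / (1 − e^(−kτ)) = 1 / (1 − 0.6159) = 2.603

2.60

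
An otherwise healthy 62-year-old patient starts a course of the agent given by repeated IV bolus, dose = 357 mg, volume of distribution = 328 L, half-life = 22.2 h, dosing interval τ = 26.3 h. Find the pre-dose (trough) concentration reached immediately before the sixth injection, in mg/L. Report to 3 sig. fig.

C₀ per dose = Dose / Vd = 357 / 328 = 1.088 mg/L
k = ln2 / t½ = 0.693147 / 22.2 = 0.03122 h⁻¹
Fraction remaining after one interval: r = e^(−kτ) = e^(−0.03122 × 26.3) = 0.4400
Before dose 6, 5 doses have been given (aged 1τ, 2τ, 3τ, 4τ, 5τ).
C_trough = C₀ × (r + r² + … + r^5) = C₀ × r(1−r^5)/(1−r)
        = 1.088 × 0.4400 × (1 − 0.01649) / (1 − 0.4400) = 0.8408 mg/L

0.841 mg/L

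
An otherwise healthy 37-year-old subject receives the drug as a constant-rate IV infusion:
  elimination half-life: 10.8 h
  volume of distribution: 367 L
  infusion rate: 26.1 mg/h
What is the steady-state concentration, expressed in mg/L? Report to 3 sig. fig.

k = ln2 / t½ = 0.693147 / 10.8 = 0.06418 h⁻¹
CL = k × Vd = 0.06418 × 367 = 23.55 L/h
At steady state Css = R₀ / CL = 26.1 / 23.55 = 1.108 mg/L

1.11 mg/L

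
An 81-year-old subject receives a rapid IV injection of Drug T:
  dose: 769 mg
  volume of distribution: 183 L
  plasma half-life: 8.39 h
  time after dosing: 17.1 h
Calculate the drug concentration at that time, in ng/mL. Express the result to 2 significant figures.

C₀ = Dose / Vd = 769.0 / 183 = 4.202 mg/L
k = ln2 / t½ = 0.693147 / 8.39 = 0.08262 h⁻¹
C = C₀ · e^(−k·t) = 4.202 × e^(−0.08262 × 17.1)
  = 4.202 × 0.2435 = 1.023 mg/L
Convert: 1.023 mg/L × 1000 = 1023 ng/mL

1000 ng/mL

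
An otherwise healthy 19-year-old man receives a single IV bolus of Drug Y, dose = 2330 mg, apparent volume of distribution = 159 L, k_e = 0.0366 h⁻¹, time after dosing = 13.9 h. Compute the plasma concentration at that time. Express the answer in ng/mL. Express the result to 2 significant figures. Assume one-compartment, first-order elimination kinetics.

C₀ = Dose / Vd = 2330 / 159 = 14.65 mg/L
C = C₀ · e^(−k·t) = 14.65 × e^(−0.03660 × 13.9)
  = 14.65 × 0.6013 = 8.809 mg/L
Convert: 8.809 mg/L × 1000 = 8809 ng/mL

8800 ng/mL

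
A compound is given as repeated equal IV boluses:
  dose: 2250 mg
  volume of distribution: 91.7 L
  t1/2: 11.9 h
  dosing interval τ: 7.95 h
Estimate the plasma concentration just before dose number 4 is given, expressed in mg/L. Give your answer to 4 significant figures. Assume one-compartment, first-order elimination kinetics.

31.28 mg/L

C₀ per dose = Dose / Vd = 2250 / 91.7 = 24.54 mg/L
k = ln2 / t½ = 0.693147 / 11.9 = 0.05825 h⁻¹
Fraction remaining after one interval: r = e^(−kτ) = e^(−0.05825 × 7.95) = 0.6293
Before dose 4, 3 doses have been given (aged 1τ, 2τ, 3τ).
C_trough = C₀ × (r + r² + … + r^3) = C₀ × r(1−r^3)/(1−r)
        = 24.54 × 0.6293 × (1 − 0.2492) / (1 − 0.6293) = 31.28 mg/L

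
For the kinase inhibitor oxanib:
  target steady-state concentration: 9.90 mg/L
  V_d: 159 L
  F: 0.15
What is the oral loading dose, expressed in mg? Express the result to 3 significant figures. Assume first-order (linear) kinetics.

LD = Css × Vd / F = 9.90 × 159 / 0.15 = 10490 mg

10500 mg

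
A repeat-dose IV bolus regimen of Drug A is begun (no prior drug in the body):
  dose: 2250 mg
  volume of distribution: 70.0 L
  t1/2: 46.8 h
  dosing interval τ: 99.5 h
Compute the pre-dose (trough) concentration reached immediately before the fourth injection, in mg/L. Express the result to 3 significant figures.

C₀ per dose = Dose / Vd = 2250 / 70.0 = 32.14 mg/L
k = ln2 / t½ = 0.693147 / 46.8 = 0.01481 h⁻¹
Fraction remaining after one interval: r = e^(−kτ) = e^(−0.01481 × 99.5) = 0.2291
Before dose 4, 3 doses have been given (aged 1τ, 2τ, 3τ).
C_trough = C₀ × (r + r² + … + r^3) = C₀ × r(1−r^3)/(1−r)
        = 32.14 × 0.2291 × (1 − 0.01202) / (1 − 0.2291) = 9.437 mg/L

9.44 mg/L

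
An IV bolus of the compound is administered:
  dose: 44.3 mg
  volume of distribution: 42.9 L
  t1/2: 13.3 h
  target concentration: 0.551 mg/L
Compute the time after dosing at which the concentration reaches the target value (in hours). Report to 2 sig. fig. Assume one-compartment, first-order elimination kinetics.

C₀ = Dose / Vd = 44.30 / 42.9 = 1.033 mg/L
k = ln2 / t½ = 0.693147 / 13.3 = 0.05212 h⁻¹
t = ln(C₀ / C) / k = ln(1.033 / 0.551) / 0.05212
  = ln(1.875) / 0.05212 = 0.6286 / 0.05212 = 12.06 h

12 h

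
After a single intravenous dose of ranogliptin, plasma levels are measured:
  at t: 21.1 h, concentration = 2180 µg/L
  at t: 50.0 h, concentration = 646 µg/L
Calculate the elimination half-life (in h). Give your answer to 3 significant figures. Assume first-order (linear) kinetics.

16.5 h

k = ln(C₁/C₂) / (t₂ − t₁) = ln(2180/646) / (50.0 − 21.1)
  = 1.216 / 28.90 = 0.04208 h⁻¹
t½ = ln2 / k = 0.693147 / 0.04208 = 16.47 h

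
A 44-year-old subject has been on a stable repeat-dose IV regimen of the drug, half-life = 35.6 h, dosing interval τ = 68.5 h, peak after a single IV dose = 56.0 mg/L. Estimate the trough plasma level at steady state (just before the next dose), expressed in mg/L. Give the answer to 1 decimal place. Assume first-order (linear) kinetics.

20.0 mg/L

k = ln2 / t½ = 0.693147 / 35.6 = 0.01947 h⁻¹
e^(−kτ) = e^(−0.01947 × 68.5) = 0.2635
Accumulation ratio R = 1 / (1 − e^(−kτ)) = 1 / (1 − 0.2635) = 1.358
Steady-state trough = C₀ × R × e^(−kτ) = 56.0 × 1.358 × 0.2635 = 20.04 mg/L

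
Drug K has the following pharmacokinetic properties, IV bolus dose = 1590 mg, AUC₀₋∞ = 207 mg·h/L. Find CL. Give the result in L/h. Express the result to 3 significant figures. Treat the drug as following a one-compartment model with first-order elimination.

7.68 L/h

CL = Dose / AUC = 1590 / 207 = 7.681 L/h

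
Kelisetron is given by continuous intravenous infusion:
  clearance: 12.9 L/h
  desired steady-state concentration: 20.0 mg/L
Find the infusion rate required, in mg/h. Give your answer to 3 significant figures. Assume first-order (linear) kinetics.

258 mg/h

At steady state, infusion rate R₀ = Css × CL = 20.0 × 12.90 = 258.0 mg/h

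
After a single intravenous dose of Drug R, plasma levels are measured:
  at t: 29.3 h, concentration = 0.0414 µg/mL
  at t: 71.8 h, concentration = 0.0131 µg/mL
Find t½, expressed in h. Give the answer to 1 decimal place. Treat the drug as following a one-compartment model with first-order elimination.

25.6 h

k = ln(C₁/C₂) / (t₂ − t₁) = ln(0.0414/0.0131) / (71.8 − 29.3)
  = 1.151 / 42.50 = 0.02708 h⁻¹
t½ = ln2 / k = 0.693147 / 0.02708 = 25.60 h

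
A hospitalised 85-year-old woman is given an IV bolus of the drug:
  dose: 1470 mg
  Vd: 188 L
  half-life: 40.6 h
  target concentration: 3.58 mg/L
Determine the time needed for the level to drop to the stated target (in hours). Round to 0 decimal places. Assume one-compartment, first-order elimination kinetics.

46 h

C₀ = Dose / Vd = 1470 / 188 = 7.819 mg/L
k = ln2 / t½ = 0.693147 / 40.6 = 0.01707 h⁻¹
t = ln(C₀ / C) / k = ln(7.819 / 3.58) / 0.01707
  = ln(2.184) / 0.01707 = 0.7812 / 0.01707 = 45.76 h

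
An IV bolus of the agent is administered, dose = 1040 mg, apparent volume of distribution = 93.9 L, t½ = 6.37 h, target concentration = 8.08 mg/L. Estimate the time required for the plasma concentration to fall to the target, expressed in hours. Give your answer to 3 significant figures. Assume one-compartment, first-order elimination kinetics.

C₀ = Dose / Vd = 1040 / 93.9 = 11.08 mg/L
k = ln2 / t½ = 0.693147 / 6.37 = 0.1088 h⁻¹
t = ln(C₀ / C) / k = ln(11.08 / 8.08) / 0.1088
  = ln(1.371) / 0.1088 = 0.3155 / 0.1088 = 2.900 h

2.90 h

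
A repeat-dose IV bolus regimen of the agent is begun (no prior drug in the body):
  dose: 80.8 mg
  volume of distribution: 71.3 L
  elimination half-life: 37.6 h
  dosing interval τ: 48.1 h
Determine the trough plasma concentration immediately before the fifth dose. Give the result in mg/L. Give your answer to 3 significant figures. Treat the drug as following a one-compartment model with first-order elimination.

0.771 mg/L

C₀ per dose = Dose / Vd = 80.8 / 71.3 = 1.133 mg/L
k = ln2 / t½ = 0.693147 / 37.6 = 0.01843 h⁻¹
Fraction remaining after one interval: r = e^(−kτ) = e^(−0.01843 × 48.1) = 0.4121
Before dose 5, 4 doses have been given (aged 1τ, 2τ, 3τ, 4τ).
C_trough = C₀ × (r + r² + … + r^4) = C₀ × r(1−r^4)/(1−r)
        = 1.133 × 0.4121 × (1 − 0.02884) / (1 − 0.4121) = 0.7713 mg/L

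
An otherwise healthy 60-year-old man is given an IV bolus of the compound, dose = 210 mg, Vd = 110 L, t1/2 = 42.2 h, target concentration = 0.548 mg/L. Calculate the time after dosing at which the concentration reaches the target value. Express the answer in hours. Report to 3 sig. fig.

C₀ = Dose / Vd = 210.0 / 110 = 1.909 mg/L
k = ln2 / t½ = 0.693147 / 42.2 = 0.01643 h⁻¹
t = ln(C₀ / C) / k = ln(1.909 / 0.548) / 0.01643
  = ln(3.484) / 0.01643 = 1.248 / 0.01643 = 75.96 h

76.0 h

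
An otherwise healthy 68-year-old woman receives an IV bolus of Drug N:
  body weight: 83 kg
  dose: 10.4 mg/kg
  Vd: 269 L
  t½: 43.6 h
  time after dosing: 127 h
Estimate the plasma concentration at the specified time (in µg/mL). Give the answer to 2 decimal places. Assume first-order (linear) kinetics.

Total dose = 10.4 × 83 = 863.2 mg
C₀ = Dose / Vd = 863.2 / 269 = 3.209 mg/L
k = ln2 / t½ = 0.693147 / 43.6 = 0.01590 h⁻¹
C = C₀ · e^(−k·t) = 3.209 × e^(−0.01590 × 127)
  = 3.209 × 0.1327 = 0.4258 mg/L
(0.4258 mg/L = 0.4258 µg/mL)

0.43 µg/mL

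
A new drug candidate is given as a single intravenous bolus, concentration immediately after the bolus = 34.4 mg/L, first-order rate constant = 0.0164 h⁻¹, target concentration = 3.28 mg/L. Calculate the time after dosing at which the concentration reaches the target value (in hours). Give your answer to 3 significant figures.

143 h

t = ln(C₀ / C) / k = ln(34.40 / 3.28) / 0.01640
  = ln(10.49) / 0.01640 = 2.350 / 0.01640 = 143.3 h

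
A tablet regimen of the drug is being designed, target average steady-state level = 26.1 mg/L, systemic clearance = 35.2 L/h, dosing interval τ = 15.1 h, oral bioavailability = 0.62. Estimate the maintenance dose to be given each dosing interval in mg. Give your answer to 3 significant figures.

22400 mg

At steady state, F × (Dose/τ) = Css × CL.
Dose = Css × CL × τ / F = 26.1 × 35.20 × 15.1 / 0.62 = 22380 mg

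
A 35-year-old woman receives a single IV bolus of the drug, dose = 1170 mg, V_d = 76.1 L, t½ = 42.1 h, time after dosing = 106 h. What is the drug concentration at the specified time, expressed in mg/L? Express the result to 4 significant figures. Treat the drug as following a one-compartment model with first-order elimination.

2.685 mg/L

C₀ = Dose / Vd = 1170 / 76.1 = 15.37 mg/L
k = ln2 / t½ = 0.693147 / 42.1 = 0.01646 h⁻¹
C = C₀ · e^(−k·t) = 15.37 × e^(−0.01646 × 106)
  = 15.37 × 0.1747 = 2.685 mg/L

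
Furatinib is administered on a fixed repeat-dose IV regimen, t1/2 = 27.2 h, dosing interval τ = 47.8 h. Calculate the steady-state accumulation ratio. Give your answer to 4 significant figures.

k = ln2 / t½ = 0.693147 / 27.2 = 0.02548 h⁻¹
e^(−kτ) = e^(−0.02548 × 47.8) = 0.2958
Accumulation ratio R = 1 / (1 − e^(−kτ)) = 1 / (1 − 0.2958) = 1.420

1.420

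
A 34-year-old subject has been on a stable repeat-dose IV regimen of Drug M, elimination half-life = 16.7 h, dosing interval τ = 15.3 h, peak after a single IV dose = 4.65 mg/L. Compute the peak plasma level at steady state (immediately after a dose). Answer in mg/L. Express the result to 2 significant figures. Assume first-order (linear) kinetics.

9.9 mg/L

k = ln2 / t½ = 0.693147 / 16.7 = 0.04151 h⁻¹
e^(−kτ) = e^(−0.04151 × 15.3) = 0.5299
Accumulation ratio R = 1 / (1 − e^(−kτ)) = 1 / (1 − 0.5299) = 2.127
Steady-state peak = C₀ × R = 4.65 × 2.127 = 9.891 mg/L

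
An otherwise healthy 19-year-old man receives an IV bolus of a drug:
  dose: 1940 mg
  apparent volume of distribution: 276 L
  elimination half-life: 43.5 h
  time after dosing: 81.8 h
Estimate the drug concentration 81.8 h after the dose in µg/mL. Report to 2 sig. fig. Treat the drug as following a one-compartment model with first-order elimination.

1.9 µg/mL

C₀ = Dose / Vd = 1940 / 276 = 7.029 mg/L
k = ln2 / t½ = 0.693147 / 43.5 = 0.01593 h⁻¹
C = C₀ · e^(−k·t) = 7.029 × e^(−0.01593 × 81.8)
  = 7.029 × 0.2717 = 1.910 mg/L
(1.910 mg/L = 1.910 µg/mL)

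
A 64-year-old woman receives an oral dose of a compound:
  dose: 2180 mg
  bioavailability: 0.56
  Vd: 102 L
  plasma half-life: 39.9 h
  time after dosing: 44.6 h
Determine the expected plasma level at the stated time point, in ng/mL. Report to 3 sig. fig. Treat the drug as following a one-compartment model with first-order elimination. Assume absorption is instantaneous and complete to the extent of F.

Amount reaching circulation = F × Dose = 0.56 × 2180 = 1221 mg
C₀ = F·Dose / Vd = 1221 / 102 = 11.97 mg/L
k = ln2 / t½ = 0.693147 / 39.9 = 0.01737 h⁻¹
C = C₀ · e^(−k·t) = 11.97 × e^(−0.01737 × 44.6)
  = 11.97 × 0.4608 = 5.516 mg/L
Convert: 5.516 mg/L × 1000 = 5516 ng/mL

5520 ng/mL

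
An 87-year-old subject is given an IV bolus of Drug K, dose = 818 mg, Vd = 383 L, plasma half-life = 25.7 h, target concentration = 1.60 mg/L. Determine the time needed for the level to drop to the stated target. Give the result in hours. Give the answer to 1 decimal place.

C₀ = Dose / Vd = 818.0 / 383 = 2.136 mg/L
k = ln2 / t½ = 0.693147 / 25.7 = 0.02697 h⁻¹
t = ln(C₀ / C) / k = ln(2.136 / 1.60) / 0.02697
  = ln(1.335) / 0.02697 = 0.2889 / 0.02697 = 10.71 h

10.7 h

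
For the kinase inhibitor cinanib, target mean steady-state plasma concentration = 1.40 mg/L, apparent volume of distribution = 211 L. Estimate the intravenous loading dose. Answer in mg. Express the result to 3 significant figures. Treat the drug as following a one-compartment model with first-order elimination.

LD = Css × Vd = 1.40 × 211 = 295.4 mg

295 mg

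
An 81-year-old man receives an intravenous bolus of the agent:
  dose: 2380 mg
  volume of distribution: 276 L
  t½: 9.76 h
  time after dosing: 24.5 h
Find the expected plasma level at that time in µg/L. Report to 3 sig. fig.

C₀ = Dose / Vd = 2380 / 276 = 8.623 mg/L
k = ln2 / t½ = 0.693147 / 9.76 = 0.07102 h⁻¹
C = C₀ · e^(−k·t) = 8.623 × e^(−0.07102 × 24.5)
  = 8.623 × 0.1755 = 1.513 mg/L
Convert: 1.513 mg/L × 1000 = 1513 µg/L

1510 µg/L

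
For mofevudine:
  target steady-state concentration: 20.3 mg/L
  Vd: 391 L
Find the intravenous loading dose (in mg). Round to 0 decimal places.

LD = Css × Vd = 20.3 × 391 = 7937 mg

7937 mg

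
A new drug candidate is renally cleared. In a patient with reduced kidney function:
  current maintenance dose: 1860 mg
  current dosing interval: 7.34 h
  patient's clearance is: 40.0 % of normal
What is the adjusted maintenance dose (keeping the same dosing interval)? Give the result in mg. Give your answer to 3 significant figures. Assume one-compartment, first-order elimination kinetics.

744 mg

To keep the same average steady-state level, dosing rate must scale with clearance.
CL ratio = 40.0 / 100 = 0.4000
New dose (same interval) = 1860 × 0.4000 = 744.0 mg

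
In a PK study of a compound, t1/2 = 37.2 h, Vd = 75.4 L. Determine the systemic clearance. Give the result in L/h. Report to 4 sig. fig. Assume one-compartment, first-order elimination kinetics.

1.405 L/h

k = ln2 / t½ = 0.693147 / 37.2 = 0.01863 h⁻¹
CL = k × Vd = 0.01863 × 75.4 = 1.405 L/h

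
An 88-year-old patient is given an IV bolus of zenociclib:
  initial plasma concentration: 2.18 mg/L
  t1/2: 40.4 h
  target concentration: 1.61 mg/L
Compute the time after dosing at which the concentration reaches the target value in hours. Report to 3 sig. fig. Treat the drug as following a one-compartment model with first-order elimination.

k = ln2 / t½ = 0.693147 / 40.4 = 0.01716 h⁻¹
t = ln(C₀ / C) / k = ln(2.180 / 1.61) / 0.01716
  = ln(1.354) / 0.01716 = 0.3031 / 0.01716 = 17.66 h

17.7 h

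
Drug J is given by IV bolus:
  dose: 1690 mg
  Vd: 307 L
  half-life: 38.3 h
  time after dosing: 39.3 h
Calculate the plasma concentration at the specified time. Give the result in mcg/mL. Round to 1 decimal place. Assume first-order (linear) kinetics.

C₀ = Dose / Vd = 1690 / 307 = 5.505 mg/L
k = ln2 / t½ = 0.693147 / 38.3 = 0.01810 h⁻¹
C = C₀ · e^(−k·t) = 5.505 × e^(−0.01810 × 39.3)
  = 5.505 × 0.4910 = 2.703 mg/L
(2.703 mg/L = 2.703 mcg/mL)

2.7 mcg/mL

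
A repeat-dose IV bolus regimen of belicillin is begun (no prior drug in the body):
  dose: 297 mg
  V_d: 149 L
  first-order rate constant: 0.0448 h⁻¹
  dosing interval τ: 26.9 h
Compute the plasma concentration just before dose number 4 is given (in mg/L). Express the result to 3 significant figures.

0.830 mg/L

C₀ per dose = Dose / Vd = 297 / 149 = 1.993 mg/L
Fraction remaining after one interval: r = e^(−kτ) = e^(−0.04480 × 26.9) = 0.2997
Before dose 4, 3 doses have been given (aged 1τ, 2τ, 3τ).
C_trough = C₀ × (r + r² + … + r^3) = C₀ × r(1−r^3)/(1−r)
        = 1.993 × 0.2997 × (1 − 0.02692) / (1 − 0.2997) = 0.8300 mg/L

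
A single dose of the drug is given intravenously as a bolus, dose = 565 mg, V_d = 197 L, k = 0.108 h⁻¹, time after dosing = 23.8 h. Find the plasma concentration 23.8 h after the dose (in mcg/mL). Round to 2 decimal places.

C₀ = Dose / Vd = 565.0 / 197 = 2.868 mg/L
C = C₀ · e^(−k·t) = 2.868 × e^(−0.1080 × 23.8)
  = 2.868 × 0.07650 = 0.2194 mg/L
(0.2194 mg/L = 0.2194 mcg/mL)

0.22 mcg/mL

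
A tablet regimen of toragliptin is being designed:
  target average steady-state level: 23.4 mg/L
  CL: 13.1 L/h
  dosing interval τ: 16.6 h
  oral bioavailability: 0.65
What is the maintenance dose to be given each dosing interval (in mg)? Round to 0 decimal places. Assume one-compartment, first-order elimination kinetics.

7829 mg

At steady state, F × (Dose/τ) = Css × CL.
Dose = Css × CL × τ / F = 23.4 × 13.10 × 16.6 / 0.65 = 7829 mg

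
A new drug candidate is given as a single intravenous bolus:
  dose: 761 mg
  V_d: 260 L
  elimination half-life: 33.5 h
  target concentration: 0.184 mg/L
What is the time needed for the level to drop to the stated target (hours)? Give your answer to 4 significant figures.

C₀ = Dose / Vd = 761.0 / 260 = 2.927 mg/L
k = ln2 / t½ = 0.693147 / 33.5 = 0.02069 h⁻¹
t = ln(C₀ / C) / k = ln(2.927 / 0.184) / 0.02069
  = ln(15.91) / 0.02069 = 2.767 / 0.02069 = 133.7 h

133.7 h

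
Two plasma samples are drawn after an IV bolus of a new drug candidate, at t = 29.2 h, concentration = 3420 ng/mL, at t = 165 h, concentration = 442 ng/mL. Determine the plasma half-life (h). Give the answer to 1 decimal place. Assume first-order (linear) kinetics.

k = ln(C₁/C₂) / (t₂ − t₁) = ln(3420/442) / (165 − 29.2)
  = 2.046 / 135.8 = 0.01507 h⁻¹
t½ = ln2 / k = 0.693147 / 0.01507 = 46.00 h

46.0 h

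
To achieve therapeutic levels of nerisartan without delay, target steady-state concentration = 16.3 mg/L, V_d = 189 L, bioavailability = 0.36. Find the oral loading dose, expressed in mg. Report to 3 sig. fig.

8560 mg

LD = Css × Vd / F = 16.3 × 189 / 0.36 = 8558 mg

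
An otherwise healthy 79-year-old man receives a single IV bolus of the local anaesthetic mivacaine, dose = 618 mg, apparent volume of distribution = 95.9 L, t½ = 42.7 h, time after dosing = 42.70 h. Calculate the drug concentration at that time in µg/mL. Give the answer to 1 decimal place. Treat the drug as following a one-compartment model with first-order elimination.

3.2 µg/mL

C₀ = Dose / Vd = 618.0 / 95.9 = 6.444 mg/L
k = ln2 / t½ = 0.693147 / 42.7 = 0.01623 h⁻¹
t / t½ = 42.70 / 42.7 = 1 half-lives
C = C₀ × (1/2)^1 = 6.444 × 0.5000 = 3.222 mg/L
(3.222 mg/L = 3.222 µg/mL)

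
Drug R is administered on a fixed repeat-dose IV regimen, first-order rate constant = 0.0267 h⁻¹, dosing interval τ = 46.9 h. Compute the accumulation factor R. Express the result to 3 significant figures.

1.40

e^(−kτ) = e^(−0.02670 × 46.9) = 0.2859
Accumulation ratio R = 1 / (1 − e^(−kτ)) = 1 / (1 − 0.2859) = 1.400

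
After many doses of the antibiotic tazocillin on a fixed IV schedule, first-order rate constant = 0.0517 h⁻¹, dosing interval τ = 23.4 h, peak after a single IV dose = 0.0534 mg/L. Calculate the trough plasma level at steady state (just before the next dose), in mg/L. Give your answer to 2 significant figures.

0.023 mg/L

e^(−kτ) = e^(−0.05170 × 23.4) = 0.2983
Accumulation ratio R = 1 / (1 − e^(−kτ)) = 1 / (1 − 0.2983) = 1.425
Steady-state trough = C₀ × R × e^(−kτ) = 0.0534 × 1.425 × 0.2983 = 0.02270 mg/L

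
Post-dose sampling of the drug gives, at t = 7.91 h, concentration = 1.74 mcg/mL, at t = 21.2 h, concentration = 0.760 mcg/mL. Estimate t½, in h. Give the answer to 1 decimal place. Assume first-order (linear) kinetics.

k = ln(C₁/C₂) / (t₂ − t₁) = ln(1.74/0.760) / (21.2 − 7.91)
  = 0.8283 / 13.29 = 0.06233 h⁻¹
t½ = ln2 / k = 0.693147 / 0.06233 = 11.12 h

11.1 h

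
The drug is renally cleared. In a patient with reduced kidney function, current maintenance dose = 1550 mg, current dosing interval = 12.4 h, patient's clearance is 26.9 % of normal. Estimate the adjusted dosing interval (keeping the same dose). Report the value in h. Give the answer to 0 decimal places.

To keep the same average steady-state level, dosing rate must scale with clearance.
CL ratio = 26.9 / 100 = 0.2690
New interval (same dose) = 12.4 / 0.2690 = 46.10 h

46 h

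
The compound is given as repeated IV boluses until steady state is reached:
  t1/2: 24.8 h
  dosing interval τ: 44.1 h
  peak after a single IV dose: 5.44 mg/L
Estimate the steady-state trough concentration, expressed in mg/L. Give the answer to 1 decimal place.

k = ln2 / t½ = 0.693147 / 24.8 = 0.02795 h⁻¹
e^(−kτ) = e^(−0.02795 × 44.1) = 0.2915
Accumulation ratio R = 1 / (1 − e^(−kτ)) = 1 / (1 − 0.2915) = 1.411
Steady-state trough = C₀ × R × e^(−kτ) = 5.44 × 1.411 × 0.2915 = 2.238 mg/L

2.2 mg/L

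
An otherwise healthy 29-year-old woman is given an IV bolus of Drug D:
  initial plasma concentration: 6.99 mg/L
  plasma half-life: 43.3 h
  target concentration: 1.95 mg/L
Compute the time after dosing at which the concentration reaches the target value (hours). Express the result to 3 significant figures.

k = ln2 / t½ = 0.693147 / 43.3 = 0.01601 h⁻¹
t = ln(C₀ / C) / k = ln(6.990 / 1.95) / 0.01601
  = ln(3.585) / 0.01601 = 1.277 / 0.01601 = 79.76 h

79.8 h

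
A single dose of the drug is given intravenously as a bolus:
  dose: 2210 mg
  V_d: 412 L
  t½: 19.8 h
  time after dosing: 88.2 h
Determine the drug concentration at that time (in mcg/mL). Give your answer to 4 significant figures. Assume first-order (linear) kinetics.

C₀ = Dose / Vd = 2210 / 412 = 5.364 mg/L
k = ln2 / t½ = 0.693147 / 19.8 = 0.03501 h⁻¹
C = C₀ · e^(−k·t) = 5.364 × e^(−0.03501 × 88.2)
  = 5.364 × 0.04560 = 0.2446 mg/L
(0.2446 mg/L = 0.2446 mcg/mL)

0.2446 mcg/mL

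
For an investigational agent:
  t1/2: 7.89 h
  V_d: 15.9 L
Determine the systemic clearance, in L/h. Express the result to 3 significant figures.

k = ln2 / t½ = 0.693147 / 7.89 = 0.08785 h⁻¹
CL = k × Vd = 0.08785 × 15.9 = 1.397 L/h

1.40 L/h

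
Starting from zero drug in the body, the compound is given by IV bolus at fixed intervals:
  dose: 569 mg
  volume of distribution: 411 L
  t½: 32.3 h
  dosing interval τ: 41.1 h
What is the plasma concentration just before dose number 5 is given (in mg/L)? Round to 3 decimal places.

C₀ per dose = Dose / Vd = 569 / 411 = 1.384 mg/L
k = ln2 / t½ = 0.693147 / 32.3 = 0.02146 h⁻¹
Fraction remaining after one interval: r = e^(−kτ) = e^(−0.02146 × 41.1) = 0.4140
Before dose 5, 4 doses have been given (aged 1τ, 2τ, 3τ, 4τ).
C_trough = C₀ × (r + r² + … + r^4) = C₀ × r(1−r^4)/(1−r)
        = 1.384 × 0.4140 × (1 − 0.02938) / (1 − 0.4140) = 0.9490 mg/L

0.949 mg/L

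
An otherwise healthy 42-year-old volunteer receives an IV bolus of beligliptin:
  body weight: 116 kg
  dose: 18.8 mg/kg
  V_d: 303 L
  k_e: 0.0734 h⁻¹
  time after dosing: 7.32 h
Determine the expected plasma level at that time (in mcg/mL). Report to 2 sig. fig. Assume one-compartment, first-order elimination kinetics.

4.2 mcg/mL

Total dose = 18.8 × 116 = 2181 mg
C₀ = Dose / Vd = 2181 / 303 = 7.198 mg/L
C = C₀ · e^(−k·t) = 7.198 × e^(−0.07340 × 7.32)
  = 7.198 × 0.5843 = 4.206 mg/L
(4.206 mg/L = 4.206 mcg/mL)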